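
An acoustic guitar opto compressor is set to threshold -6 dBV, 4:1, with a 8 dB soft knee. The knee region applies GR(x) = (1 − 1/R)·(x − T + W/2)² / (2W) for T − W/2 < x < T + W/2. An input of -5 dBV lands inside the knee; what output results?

-6.171875 dBV

x − T + W/2 = -5 − (-6) + 4 = 5.
GR = (1 − 1/4) × 5² / 16 = 0.75 × 25 / 16 = 1.171875 dB.
Output = -5 − 1.171875 = -6.171875 dBV.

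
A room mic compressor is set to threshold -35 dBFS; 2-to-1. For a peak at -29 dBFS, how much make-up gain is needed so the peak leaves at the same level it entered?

3 dB

Without make-up, output = threshold + overshoot/2 = -35 + 3 = -32 dBFS.
Gap to target: 3 dB.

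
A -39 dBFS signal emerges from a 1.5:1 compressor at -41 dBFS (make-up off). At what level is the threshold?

-45 dBFS

Gain reduction = -39 − (-41) = 2 dB; output overshoot = GR / (R − 1) = 2 / 0.5 = 4 dB.
Threshold = output − output overshoot = -41 − 4 = -45 dBFS.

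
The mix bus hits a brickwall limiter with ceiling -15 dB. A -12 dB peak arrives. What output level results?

The limiter clamps the peak to its -15 dB ceiling.

-15 dB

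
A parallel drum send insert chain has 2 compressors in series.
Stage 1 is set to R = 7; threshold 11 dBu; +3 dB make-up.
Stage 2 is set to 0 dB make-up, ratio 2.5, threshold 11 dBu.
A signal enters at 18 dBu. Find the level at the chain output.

12.6 dBu

Stage 1: 7 dB above 11 dBu, reduced 7:1 to 1 dB above → 12 dBu; +3 dB make-up → 15 dBu.
Stage 2: 4 dB above 11 dBu, reduced 2.5:1 to 1.6 dB above → 12.6 dBu.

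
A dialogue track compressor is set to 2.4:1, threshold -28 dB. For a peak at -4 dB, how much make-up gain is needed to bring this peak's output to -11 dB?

Overshoot 24 dB → 24/2.4 = 10 dB after compression, so the compressed level is -28 + 10 = -18 dB.
Make-up = target − compressed = -11 − (-18) = 7 dB.

7 dB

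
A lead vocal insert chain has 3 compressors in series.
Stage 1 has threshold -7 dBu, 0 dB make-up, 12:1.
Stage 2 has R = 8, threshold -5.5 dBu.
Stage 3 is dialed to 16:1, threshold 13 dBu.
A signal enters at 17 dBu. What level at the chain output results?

-5.4375 dBu

Stage 1: overshoot 24 dB → 24/12 = 2 dB → -5 dBu.
Stage 2: 0.5 dB above -5.5 dBu, reduced 8:1 to 0.0625 dB above → -5.4375 dBu.
Stage 3: -5.4375 dBu is at or below the 13 dBu threshold — no compression; output -5.4375 dBu.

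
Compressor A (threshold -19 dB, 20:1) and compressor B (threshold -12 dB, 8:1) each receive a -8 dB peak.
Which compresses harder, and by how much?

A: 11 dB over, compressed to 0.55 dB over, so 10.45 dB of GR.
B: 4 dB over, compressed to 0.5 dB over, so 3.5 dB of GR.
Difference: 6.95 dB in favour of A.

A, by 6.95 dB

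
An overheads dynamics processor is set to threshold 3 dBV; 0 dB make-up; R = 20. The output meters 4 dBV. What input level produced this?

23 dBV

Post-compression overshoot = 4 − 3 = 1 dB.
Undo the ratio: input overshoot = 1 × 20 = 20 dB, giving input = 23 dBV.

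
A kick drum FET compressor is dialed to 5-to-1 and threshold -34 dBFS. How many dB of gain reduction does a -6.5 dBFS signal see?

22 dB

Overshoot = -6.5 − (-34) = 27.5 dB.
After 5:1 compression the overshoot becomes 27.5/5 = 5.5 dB.
GR = overshoot in − overshoot out = 27.5 − 5.5 = 22 dB.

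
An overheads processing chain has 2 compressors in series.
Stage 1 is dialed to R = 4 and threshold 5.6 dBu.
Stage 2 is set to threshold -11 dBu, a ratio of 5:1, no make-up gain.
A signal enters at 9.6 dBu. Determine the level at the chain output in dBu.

Stage 1: 9.6 dBu is 4 dB over 5.6 dBu; at 4:1 that becomes 1 dB over, giving 6.6 dBu.
Stage 2: 17.6 dB above -11 dBu, reduced 5:1 to 3.52 dB above → -7.48 dBu.

-7.48 dBu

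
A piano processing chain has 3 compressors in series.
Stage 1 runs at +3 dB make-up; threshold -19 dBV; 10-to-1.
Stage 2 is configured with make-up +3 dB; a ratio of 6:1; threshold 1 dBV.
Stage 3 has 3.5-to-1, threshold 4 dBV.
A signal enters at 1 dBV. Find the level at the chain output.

-11 dBV

Stage 1: 1 dBV is 20 dB over -19 dBV; at 10:1 that becomes 2 dB over, giving -17 dBV; +3 dB make-up → -14 dBV.
Stage 2: -14 dBV is at or below the 1 dBV threshold — no compression; make-up brings it to -11 dBV.
Stage 3: -11 dBV ≤ 4 dBV, so stage 3 doesn't engage; output -11 dBV.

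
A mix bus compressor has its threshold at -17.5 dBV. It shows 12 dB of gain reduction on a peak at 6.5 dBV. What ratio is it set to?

Input overshoot = 6.5 − (-17.5) = 24 dB.
Output overshoot = 24 − 12 = 12 dB.
Ratio = input overshoot / output overshoot = 24 / 12 = 2.

2:1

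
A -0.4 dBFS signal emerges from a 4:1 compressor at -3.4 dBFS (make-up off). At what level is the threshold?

-4.4 dBFS

Let T be the threshold. Output overshoot = (input overshoot)/R, so -3.4 − T = (-0.4 − T)/4.
4·(-3.4 − T) = -0.4 − T → 3·T = -13.6 − (-0.4) = -13.2.
T = -13.2/3 = -4.4 dBFS.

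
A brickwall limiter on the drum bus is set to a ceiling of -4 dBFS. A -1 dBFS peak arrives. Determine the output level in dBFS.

The limiter clamps the peak to its -4 dBFS ceiling.

-4 dBFS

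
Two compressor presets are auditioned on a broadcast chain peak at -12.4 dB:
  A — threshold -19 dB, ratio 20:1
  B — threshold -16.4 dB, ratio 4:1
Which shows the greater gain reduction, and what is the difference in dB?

A, by 3.27 dB

A: 6.6 dB over, compressed to 0.33 dB over, so 6.27 dB of GR.
B: 4 dB over, compressed to 1 dB over, so 3 dB of GR.
Difference: 3.27 dB in favour of A.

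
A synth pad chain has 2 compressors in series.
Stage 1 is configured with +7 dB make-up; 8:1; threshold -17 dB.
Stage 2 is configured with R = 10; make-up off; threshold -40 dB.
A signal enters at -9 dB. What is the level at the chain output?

Stage 1: -9 dB is 8 dB over -17 dB; at 8:1 that becomes 1 dB over, giving -16 dB; +7 dB make-up → -9 dB.
Stage 2: overshoot 31 dB → 31/10 = 3.1 dB → -36.9 dB.

-36.9 dB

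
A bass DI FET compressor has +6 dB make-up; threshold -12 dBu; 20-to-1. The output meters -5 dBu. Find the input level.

8 dBu

Remove make-up: -5 − 6 = -11 dBu.
The compressed level sits -11 − (-12) = 1 dB over threshold.
Input overshoot = R × output overshoot = 20 dB → input = -12 + 20 = 8 dBu.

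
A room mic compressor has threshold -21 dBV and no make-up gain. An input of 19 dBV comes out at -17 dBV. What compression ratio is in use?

10:1

Input overshoot = 19 − (-21) = 40 dB; output overshoot = -17 − (-21) = 4 dB.
Ratio = 40 / 4 = 10.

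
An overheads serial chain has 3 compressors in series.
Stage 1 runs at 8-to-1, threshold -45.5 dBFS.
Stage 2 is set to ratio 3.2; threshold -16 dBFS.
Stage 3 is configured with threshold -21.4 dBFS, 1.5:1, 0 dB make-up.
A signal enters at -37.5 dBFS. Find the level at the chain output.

-44.5 dBFS

Stage 1: 8 dB above -45.5 dBFS, reduced 8:1 to 1 dB above → -44.5 dBFS.
Stage 2: -44.5 dBFS is at or below the -16 dBFS threshold — no compression; output -44.5 dBFS.
Stage 3: -44.5 dBFS is at or below the -21.4 dBFS threshold — no compression; output -44.5 dBFS.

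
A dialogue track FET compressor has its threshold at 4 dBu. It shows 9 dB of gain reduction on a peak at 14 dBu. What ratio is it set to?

Input overshoot = 14 − 4 = 10 dB.
Output overshoot = 10 − 9 = 1 dB.
Ratio = input overshoot / output overshoot = 10 / 1 = 10.

10:1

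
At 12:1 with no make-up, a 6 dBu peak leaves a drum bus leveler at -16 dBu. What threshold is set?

Let T be the threshold. Output overshoot = (input overshoot)/R, so -16 − T = (6 − T)/12.
12·(-16 − T) = 6 − T → 11·T = -192 − 6 = -198.
T = -198/11 = -18 dBu.

-18 dBu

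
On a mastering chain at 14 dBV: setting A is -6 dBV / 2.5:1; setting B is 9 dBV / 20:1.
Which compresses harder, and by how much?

A: 20 dB over, compressed to 8 dB over, so 12 dB of GR.
B: 5 dB over, compressed to 0.25 dB over, so 4.75 dB of GR.
Difference: 7.25 dB in favour of A.

A, by 7.25 dB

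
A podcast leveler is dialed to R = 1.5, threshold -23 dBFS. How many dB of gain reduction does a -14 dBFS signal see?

Overshoot = -14 − (-23) = 9 dB.
A 1.5:1 ratio leaves 6 dB of that excess.
Gain reduction = 9 − 6 = 3 dB.

3 dB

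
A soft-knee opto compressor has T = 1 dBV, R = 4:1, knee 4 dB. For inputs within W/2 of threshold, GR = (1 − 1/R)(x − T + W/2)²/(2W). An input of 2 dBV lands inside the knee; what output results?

1.15625 dBV

x − T + W/2 = 2 − 1 + 2 = 3.
GR = (1 − 1/4) × 3² / 8 = 0.75 × 9 / 8 = 0.84375 dB.
Output = 2 − 0.84375 = 1.15625 dBV.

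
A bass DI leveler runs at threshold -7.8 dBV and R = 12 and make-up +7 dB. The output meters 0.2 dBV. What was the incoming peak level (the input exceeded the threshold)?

4.2 dBV

Remove make-up: 0.2 − 7 = -6.8 dBV.
That's 1 dB above the -7.8 dBV threshold.
Before 12:1 compression the overshoot was 1 × 12 = 12 dB, so input = -7.8 + 12 = 4.2 dBV.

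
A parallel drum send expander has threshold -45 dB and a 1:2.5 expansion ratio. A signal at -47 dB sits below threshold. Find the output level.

-50 dB

Below threshold, a 1:2.5 expander applies gain = (2.5−1)×(T − x) of attenuation.
(2.5−1) × 2 = 3 dB, so output = -47 − 3 = -50 dB.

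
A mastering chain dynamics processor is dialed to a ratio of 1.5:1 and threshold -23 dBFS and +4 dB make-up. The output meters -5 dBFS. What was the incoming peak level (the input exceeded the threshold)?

Remove make-up: -5 − 4 = -9 dBFS.
That's 14 dB above the -23 dBFS threshold.
Input overshoot = R × output overshoot = 21 dB → input = -23 + 21 = -2 dBFS.

-2 dBFS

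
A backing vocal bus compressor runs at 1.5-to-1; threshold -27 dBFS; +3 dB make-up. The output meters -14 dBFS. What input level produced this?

-12 dBFS

Remove make-up: -14 − 3 = -17 dBFS.
That's 10 dB above the -27 dBFS threshold.
Before 1.5:1 compression the overshoot was 10 × 1.5 = 15 dB, so input = -27 + 15 = -12 dBFS.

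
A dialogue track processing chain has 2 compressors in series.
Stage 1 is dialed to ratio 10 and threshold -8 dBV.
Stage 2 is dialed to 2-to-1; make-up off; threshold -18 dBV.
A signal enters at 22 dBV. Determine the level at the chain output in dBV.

-11.5 dBV

Stage 1: 22 dBV is 30 dB over -8 dBV; at 10:1 that becomes 3 dB over, giving -5 dBV.
Stage 2: -5 dBV is 13 dB over -18 dBV; at 2:1 that becomes 6.5 dB over, giving -11.5 dBV.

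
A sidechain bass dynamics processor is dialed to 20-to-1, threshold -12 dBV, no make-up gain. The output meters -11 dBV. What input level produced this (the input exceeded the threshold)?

8 dBV

Post-compression overshoot = -11 − (-12) = 1 dB.
Undo the ratio: input overshoot = 1 × 20 = 20 dB, giving input = 8 dBV.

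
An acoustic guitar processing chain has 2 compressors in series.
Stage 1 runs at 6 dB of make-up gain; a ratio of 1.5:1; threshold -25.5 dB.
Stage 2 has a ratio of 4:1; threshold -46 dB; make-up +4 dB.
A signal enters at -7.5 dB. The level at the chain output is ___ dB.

-32.375 dB

Stage 1: 18 dB above -25.5 dB, reduced 1.5:1 to 12 dB above → -13.5 dB; +6 dB make-up → -7.5 dB.
Stage 2: 38.5 dB above -46 dB, reduced 4:1 to 9.625 dB above → -36.375 dB; +4 dB make-up → -32.375 dB.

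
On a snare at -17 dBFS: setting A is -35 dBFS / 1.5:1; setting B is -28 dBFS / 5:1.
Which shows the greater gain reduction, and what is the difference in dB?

A: overshoot 18 dB → output overshoot 12 dB → GR 6 dB.
B: overshoot 11 dB → output overshoot 2.2 dB → GR 8.8 dB.
B reduces 2.8 dB more.

B, by 2.8 dB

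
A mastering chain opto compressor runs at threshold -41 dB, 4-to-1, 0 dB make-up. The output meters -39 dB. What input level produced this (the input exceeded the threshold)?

-33 dB

Post-compression overshoot = -39 − (-41) = 2 dB.
Before 4:1 compression the overshoot was 2 × 4 = 8 dB, so input = -41 + 8 = -33 dB.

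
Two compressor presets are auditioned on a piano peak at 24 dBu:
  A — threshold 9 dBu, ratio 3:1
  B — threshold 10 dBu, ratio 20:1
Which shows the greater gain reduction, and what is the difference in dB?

A: GR = 15 − 15/3 = 10 dB.
B: GR = 14 − 14/20 = 13.3 dB.
Difference: 3.3 dB in favour of B.

B, by 3.3 dB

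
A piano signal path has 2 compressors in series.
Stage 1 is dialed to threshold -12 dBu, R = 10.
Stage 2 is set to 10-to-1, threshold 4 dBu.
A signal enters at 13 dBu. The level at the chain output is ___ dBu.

Stage 1: 13 dBu is 25 dB over -12 dBu; at 10:1 that becomes 2.5 dB over, giving -9.5 dBu.
Stage 2: -9.5 dBu is at or below the 4 dBu threshold — no compression; output -9.5 dBu.

-9.5 dBu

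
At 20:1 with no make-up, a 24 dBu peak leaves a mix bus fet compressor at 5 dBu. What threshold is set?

4 dBu

Let T be the threshold. Output overshoot = (input overshoot)/R, so 5 − T = (24 − T)/20.
20·(5 − T) = 24 − T → 19·T = 100 − 24 = 76.
T = 76/19 = 4 dBu.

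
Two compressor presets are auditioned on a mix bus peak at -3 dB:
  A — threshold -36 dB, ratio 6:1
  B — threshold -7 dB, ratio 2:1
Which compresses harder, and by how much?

A, by 25.5 dB

A: 33 dB over, compressed to 5.5 dB over, so 27.5 dB of GR.
B: 4 dB over, compressed to 2 dB over, so 2 dB of GR.
A reduces 25.5 dB more.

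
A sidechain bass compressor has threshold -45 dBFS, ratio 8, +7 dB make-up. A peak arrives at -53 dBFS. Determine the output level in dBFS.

-46 dBFS

-53 dBFS is 8 dB below the -45 dBFS threshold, so no gain reduction is applied.
Make-up gain adds 7 dB: -53 + 7 = -46 dBFS.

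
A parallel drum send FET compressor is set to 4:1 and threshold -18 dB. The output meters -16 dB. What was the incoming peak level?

That's 2 dB above the -18 dB threshold.
Before 4:1 compression the overshoot was 2 × 4 = 8 dB, so input = -18 + 8 = -10 dB.

-10 dB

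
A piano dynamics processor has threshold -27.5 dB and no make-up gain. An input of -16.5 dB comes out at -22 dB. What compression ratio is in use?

2:1

Input overshoot = -16.5 − (-27.5) = 11 dB; output overshoot = -22 − (-27.5) = 5.5 dB.
Ratio = 11 / 5.5 = 2.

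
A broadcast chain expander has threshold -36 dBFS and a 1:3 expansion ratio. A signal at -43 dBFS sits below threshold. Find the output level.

-57 dBFS

Below threshold, a 1:3 expander applies gain = (3−1)×(T − x) of attenuation.
(3−1) × 7 = 14 dB, so output = -43 − 14 = -57 dBFS.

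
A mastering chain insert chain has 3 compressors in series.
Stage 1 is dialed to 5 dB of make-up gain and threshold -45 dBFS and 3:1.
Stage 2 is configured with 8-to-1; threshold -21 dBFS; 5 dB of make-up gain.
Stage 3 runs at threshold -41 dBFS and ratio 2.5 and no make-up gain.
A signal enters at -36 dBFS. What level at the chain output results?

Stage 1: overshoot 9 dB → 9/3 = 3 dB → -42 dBFS; +5 dB make-up → -37 dBFS.
Stage 2: -37 dBFS ≤ -21 dBFS, so stage 2 doesn't engage; make-up brings it to -32 dBFS.
Stage 3: 9 dB above -41 dBFS, reduced 2.5:1 to 3.6 dB above → -37.4 dBFS.

-37.4 dBFS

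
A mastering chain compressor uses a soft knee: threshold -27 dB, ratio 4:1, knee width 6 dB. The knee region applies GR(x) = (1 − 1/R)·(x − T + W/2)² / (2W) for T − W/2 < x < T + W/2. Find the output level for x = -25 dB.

x − T + W/2 = -25 − (-27) + 3 = 5.
GR = (1 − 1/4) × 5² / 12 = 0.75 × 25 / 12 = 1.5625 dB.
Output = -25 − 1.5625 = -26.5625 dB.

-26.5625 dB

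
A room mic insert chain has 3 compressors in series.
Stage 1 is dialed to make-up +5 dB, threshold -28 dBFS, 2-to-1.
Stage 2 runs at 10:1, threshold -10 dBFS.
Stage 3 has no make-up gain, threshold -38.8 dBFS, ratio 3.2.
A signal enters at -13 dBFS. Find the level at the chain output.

-31.51875 dBFS

Stage 1: -13 dBFS is 15 dB over -28 dBFS; at 2:1 that becomes 7.5 dB over, giving -20.5 dBFS; +5 dB make-up → -15.5 dBFS.
Stage 2: -15.5 dBFS ≤ -10 dBFS, so stage 2 doesn't engage; output -15.5 dBFS.
Stage 3: -15.5 dBFS is 23.3 dB over -38.8 dBFS; at 3.2:1 that becomes 7.28125 dB over, giving -31.51875 dBFS.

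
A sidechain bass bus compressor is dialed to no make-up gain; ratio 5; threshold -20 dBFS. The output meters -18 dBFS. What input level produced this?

-10 dBFS

The compressed level sits -18 − (-20) = 2 dB over threshold.
Undo the ratio: input overshoot = 2 × 5 = 10 dB, giving input = -10 dBFS.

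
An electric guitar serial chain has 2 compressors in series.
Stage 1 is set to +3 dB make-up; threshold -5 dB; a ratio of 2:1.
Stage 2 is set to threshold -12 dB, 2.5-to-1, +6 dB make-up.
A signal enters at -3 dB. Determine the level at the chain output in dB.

-1.6 dB

Stage 1: 2 dB above -5 dB, reduced 2:1 to 1 dB above → -4 dB; +3 dB make-up → -1 dB.
Stage 2: overshoot 11 dB → 11/2.5 = 4.4 dB → -7.6 dB; +6 dB make-up → -1.6 dB.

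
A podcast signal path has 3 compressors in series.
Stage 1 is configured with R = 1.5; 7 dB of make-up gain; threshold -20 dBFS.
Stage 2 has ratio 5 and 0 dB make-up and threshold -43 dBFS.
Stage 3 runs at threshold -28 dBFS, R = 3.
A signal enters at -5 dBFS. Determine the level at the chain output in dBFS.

Stage 1: 15 dB above -20 dBFS, reduced 1.5:1 to 10 dB above → -10 dBFS; +7 dB make-up → -3 dBFS.
Stage 2: -3 dBFS is 40 dB over -43 dBFS; at 5:1 that becomes 8 dB over, giving -35 dBFS.
Stage 3: below threshold (-35 ≤ -28); passes unchanged; output -35 dBFS.

-35 dBFS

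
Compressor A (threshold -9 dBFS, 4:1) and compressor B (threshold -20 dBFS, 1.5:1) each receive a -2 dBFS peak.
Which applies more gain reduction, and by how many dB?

A: 7 dB over, compressed to 1.75 dB over, so 5.25 dB of GR.
B: 18 dB over, compressed to 12 dB over, so 6 dB of GR.
B applies 0.75 dB more gain reduction.

B, by 0.75 dB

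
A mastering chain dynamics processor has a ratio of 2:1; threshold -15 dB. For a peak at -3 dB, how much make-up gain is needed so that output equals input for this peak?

Without make-up, output = threshold + overshoot/2 = -15 + 6 = -9 dB.
Gap to target: 6 dB.

6 dB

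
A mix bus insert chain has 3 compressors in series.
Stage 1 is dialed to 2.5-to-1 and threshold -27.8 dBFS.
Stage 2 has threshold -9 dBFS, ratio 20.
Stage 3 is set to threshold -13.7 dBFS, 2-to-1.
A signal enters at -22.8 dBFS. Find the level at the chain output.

-25.8 dBFS

Stage 1: overshoot 5 dB → 5/2.5 = 2 dB → -25.8 dBFS.
Stage 2: below threshold (-25.8 ≤ -9); passes unchanged; output -25.8 dBFS.
Stage 3: below threshold (-25.8 ≤ -13.7); passes unchanged; output -25.8 dBFS.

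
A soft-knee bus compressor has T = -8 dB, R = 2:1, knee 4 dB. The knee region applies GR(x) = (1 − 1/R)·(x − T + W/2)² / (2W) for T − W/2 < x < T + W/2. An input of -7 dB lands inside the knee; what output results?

-7.5625 dB

x − T + W/2 = -7 − (-8) + 2 = 3.
GR = (1 − 1/2) × 3² / 8 = 0.5 × 9 / 8 = 0.5625 dB.
Output = -7 − 0.5625 = -7.5625 dB.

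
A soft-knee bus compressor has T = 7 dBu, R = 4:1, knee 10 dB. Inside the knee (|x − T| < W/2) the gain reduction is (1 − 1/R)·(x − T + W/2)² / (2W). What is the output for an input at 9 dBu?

x − T + W/2 = 9 − 7 + 5 = 7.
GR = (1 − 1/4) × 7² / 20 = 0.75 × 49 / 20 = 1.8375 dB.
Output = 9 − 1.8375 = 7.1625 dBu.

7.1625 dBu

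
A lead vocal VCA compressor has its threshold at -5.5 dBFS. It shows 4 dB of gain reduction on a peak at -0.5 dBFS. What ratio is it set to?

Input overshoot = -0.5 − (-5.5) = 5 dB.
Output overshoot = 5 − 4 = 1 dB.
Ratio = input overshoot / output overshoot = 5 / 1 = 5.

5:1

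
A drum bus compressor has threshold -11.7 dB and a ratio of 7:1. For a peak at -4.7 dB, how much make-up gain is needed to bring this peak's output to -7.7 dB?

3 dB

Without make-up, output = threshold + overshoot/7 = -11.7 + 1 = -10.7 dB.
Gap to target: 3 dB.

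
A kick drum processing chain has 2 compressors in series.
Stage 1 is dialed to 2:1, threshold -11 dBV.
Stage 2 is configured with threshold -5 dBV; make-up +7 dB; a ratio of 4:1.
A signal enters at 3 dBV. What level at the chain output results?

2.25 dBV

Stage 1: overshoot 14 dB → 14/2 = 7 dB → -4 dBV.
Stage 2: overshoot 1 dB → 1/4 = 0.25 dB → -4.75 dBV; +7 dB make-up → 2.25 dBV.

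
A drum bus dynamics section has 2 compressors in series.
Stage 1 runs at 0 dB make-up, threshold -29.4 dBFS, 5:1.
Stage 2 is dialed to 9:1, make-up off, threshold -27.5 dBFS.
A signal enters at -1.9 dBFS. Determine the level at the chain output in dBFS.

-27.1 dBFS

Stage 1: 27.5 dB above -29.4 dBFS, reduced 5:1 to 5.5 dB above → -23.9 dBFS.
Stage 2: 3.6 dB above -27.5 dBFS, reduced 9:1 to 0.4 dB above → -27.1 dBFS.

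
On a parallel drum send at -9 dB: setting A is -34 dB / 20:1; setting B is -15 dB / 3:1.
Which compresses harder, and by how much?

A: overshoot 25 dB → output overshoot 1.25 dB → GR 23.75 dB.
B: overshoot 6 dB → output overshoot 2 dB → GR 4 dB.
Difference: 19.75 dB in favour of A.

A, by 19.75 dB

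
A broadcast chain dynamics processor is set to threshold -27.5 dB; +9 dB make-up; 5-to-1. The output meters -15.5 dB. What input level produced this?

Before make-up, the level was -15.5 − 9 = -24.5 dB.
The compressed level sits -24.5 − (-27.5) = 3 dB over threshold.
Input overshoot = R × output overshoot = 15 dB → input = -27.5 + 15 = -12.5 dB.

-12.5 dB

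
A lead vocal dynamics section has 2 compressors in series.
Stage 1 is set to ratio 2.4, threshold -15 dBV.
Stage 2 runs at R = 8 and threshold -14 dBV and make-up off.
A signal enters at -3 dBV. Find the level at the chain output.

-13.5 dBV

Stage 1: 12 dB above -15 dBV, reduced 2.4:1 to 5 dB above → -10 dBV.
Stage 2: 4 dB above -14 dBV, reduced 8:1 to 0.5 dB above → -13.5 dBV.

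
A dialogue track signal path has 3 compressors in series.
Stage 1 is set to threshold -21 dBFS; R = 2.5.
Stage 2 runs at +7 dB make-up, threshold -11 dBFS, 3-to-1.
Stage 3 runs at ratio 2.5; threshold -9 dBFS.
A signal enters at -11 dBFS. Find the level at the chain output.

Stage 1: 10 dB above -21 dBFS, reduced 2.5:1 to 4 dB above → -17 dBFS.
Stage 2: -17 dBFS is at or below the -11 dBFS threshold — no compression; make-up brings it to -10 dBFS.
Stage 3: -10 dBFS ≤ -9 dBFS, so stage 3 doesn't engage; output -10 dBFS.

-10 dBFS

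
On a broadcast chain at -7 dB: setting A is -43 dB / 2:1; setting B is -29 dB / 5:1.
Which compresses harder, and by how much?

A, by 0.4 dB

A: overshoot 36 dB → output overshoot 18 dB → GR 18 dB.
B: overshoot 22 dB → output overshoot 4.4 dB → GR 17.6 dB.
A reduces 0.4 dB more.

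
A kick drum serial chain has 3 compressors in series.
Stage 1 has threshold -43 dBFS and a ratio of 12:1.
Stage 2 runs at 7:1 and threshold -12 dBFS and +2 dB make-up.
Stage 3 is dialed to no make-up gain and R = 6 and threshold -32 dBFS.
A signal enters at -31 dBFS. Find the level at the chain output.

-40 dBFS

Stage 1: -31 dBFS is 12 dB over -43 dBFS; at 12:1 that becomes 1 dB over, giving -42 dBFS.
Stage 2: below threshold (-42 ≤ -12); passes unchanged; make-up brings it to -40 dBFS.
Stage 3: -40 dBFS is at or below the -32 dBFS threshold — no compression; output -40 dBFS.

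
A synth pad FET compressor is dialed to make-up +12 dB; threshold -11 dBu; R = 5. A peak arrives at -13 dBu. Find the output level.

-1 dBu

-13 dBu is 2 dB below the -11 dBu threshold, so no gain reduction is applied.
Make-up gain adds 12 dB: -13 + 12 = -1 dBu.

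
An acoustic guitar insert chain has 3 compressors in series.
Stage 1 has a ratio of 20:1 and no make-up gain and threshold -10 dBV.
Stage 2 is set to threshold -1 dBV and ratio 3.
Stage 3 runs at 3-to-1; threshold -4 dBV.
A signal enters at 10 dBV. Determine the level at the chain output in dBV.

Stage 1: overshoot 20 dB → 20/20 = 1 dB → -9 dBV.
Stage 2: below threshold (-9 ≤ -1); passes unchanged; output -9 dBV.
Stage 3: below threshold (-9 ≤ -4); passes unchanged; output -9 dBV.

-9 dBV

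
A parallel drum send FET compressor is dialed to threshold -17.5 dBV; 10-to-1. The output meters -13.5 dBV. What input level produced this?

22.5 dBV

That's 4 dB above the -17.5 dBV threshold.
Before 10:1 compression the overshoot was 4 × 10 = 40 dB, so input = -17.5 + 40 = 22.5 dBV.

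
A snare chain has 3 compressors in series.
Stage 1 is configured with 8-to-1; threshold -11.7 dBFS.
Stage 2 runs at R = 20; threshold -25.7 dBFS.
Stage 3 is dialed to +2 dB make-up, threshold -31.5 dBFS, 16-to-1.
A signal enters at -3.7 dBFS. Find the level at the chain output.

Stage 1: overshoot 8 dB → 8/8 = 1 dB → -10.7 dBFS.
Stage 2: 15 dB above -25.7 dBFS, reduced 20:1 to 0.75 dB above → -24.95 dBFS.
Stage 3: -24.95 dBFS is 6.55 dB over -31.5 dBFS; at 16:1 that becomes 0.409375 dB over, giving -31.090625 dBFS; +2 dB make-up → -29.090625 dBFS.

-29.090625 dBFS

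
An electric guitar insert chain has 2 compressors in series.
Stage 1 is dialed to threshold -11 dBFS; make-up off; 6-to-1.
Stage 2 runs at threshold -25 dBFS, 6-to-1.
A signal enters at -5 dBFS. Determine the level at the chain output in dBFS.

Stage 1: overshoot 6 dB → 6/6 = 1 dB → -10 dBFS.
Stage 2: -10 dBFS is 15 dB over -25 dBFS; at 6:1 that becomes 2.5 dB over, giving -22.5 dBFS.

-22.5 dBFS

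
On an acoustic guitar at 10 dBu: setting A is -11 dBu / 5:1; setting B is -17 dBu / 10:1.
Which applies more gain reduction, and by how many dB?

A: overshoot 21 dB → output overshoot 4.2 dB → GR 16.8 dB.
B: overshoot 27 dB → output overshoot 2.7 dB → GR 24.3 dB.
Difference: 7.5 dB in favour of B.

B, by 7.5 dB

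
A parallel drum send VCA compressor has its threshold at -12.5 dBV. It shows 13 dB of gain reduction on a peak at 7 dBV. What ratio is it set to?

3:1

Input overshoot = 7 − (-12.5) = 19.5 dB.
Output overshoot = 19.5 − 13 = 6.5 dB.
Ratio = input overshoot / output overshoot = 19.5 / 6.5 = 3.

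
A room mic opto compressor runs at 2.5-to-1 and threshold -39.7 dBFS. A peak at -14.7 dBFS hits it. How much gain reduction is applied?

15 dB

-14.7 dBFS exceeds the threshold by 25 dB.
A 2.5:1 ratio leaves 10 dB of that excess.
GR = overshoot in − overshoot out = 25 − 10 = 15 dB.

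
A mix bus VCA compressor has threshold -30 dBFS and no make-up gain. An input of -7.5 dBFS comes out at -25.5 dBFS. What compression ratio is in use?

5:1

Input overshoot = -7.5 − (-30) = 22.5 dB; output overshoot = -25.5 − (-30) = 4.5 dB.
Ratio = 22.5 / 4.5 = 5.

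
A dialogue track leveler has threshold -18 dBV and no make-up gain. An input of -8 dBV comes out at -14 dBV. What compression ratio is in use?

Input overshoot = -8 − (-18) = 10 dB; output overshoot = -14 − (-18) = 4 dB.
Ratio = 10 / 4 = 2.5.

2.5:1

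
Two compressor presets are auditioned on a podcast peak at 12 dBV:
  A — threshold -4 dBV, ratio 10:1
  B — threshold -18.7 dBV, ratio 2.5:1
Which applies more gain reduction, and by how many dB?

A: 16 dB over, compressed to 1.6 dB over, so 14.4 dB of GR.
B: 30.7 dB over, compressed to 12.28 dB over, so 18.42 dB of GR.
Difference: 4.02 dB in favour of B.

B, by 4.02 dB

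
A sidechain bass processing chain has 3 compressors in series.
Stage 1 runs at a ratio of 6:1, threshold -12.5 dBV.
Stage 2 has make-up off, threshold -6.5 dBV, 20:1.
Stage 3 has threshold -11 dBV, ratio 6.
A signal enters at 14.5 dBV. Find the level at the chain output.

-10.5 dBV

Stage 1: 27 dB above -12.5 dBV, reduced 6:1 to 4.5 dB above → -8 dBV.
Stage 2: -8 dBV ≤ -6.5 dBV, so stage 2 doesn't engage; output -8 dBV.
Stage 3: overshoot 3 dB → 3/6 = 0.5 dB → -10.5 dBV.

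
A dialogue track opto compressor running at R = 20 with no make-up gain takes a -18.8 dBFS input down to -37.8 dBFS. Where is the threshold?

Let T be the threshold. Output overshoot = (input overshoot)/R, so -37.8 − T = (-18.8 − T)/20.
20·(-37.8 − T) = -18.8 − T → 19·T = -756 − (-18.8) = -737.2.
T = -737.2/19 = -38.8 dBFS.

-38.8 dBFS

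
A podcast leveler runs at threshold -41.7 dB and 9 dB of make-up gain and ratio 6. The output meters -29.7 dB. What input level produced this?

-23.7 dB

Remove make-up: -29.7 − 9 = -38.7 dB.
The compressed level sits -38.7 − (-41.7) = 3 dB over threshold.
Before 6:1 compression the overshoot was 3 × 6 = 18 dB, so input = -41.7 + 18 = -23.7 dB.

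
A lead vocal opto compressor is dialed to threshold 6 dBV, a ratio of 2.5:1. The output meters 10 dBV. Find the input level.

16 dBV

Post-compression overshoot = 10 − 6 = 4 dB.
Input overshoot = R × output overshoot = 10 dB → input = 6 + 10 = 16 dBV.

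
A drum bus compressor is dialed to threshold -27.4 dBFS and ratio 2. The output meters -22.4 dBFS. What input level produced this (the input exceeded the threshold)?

-17.4 dBFS

Post-compression overshoot = -22.4 − (-27.4) = 5 dB.
Undo the ratio: input overshoot = 5 × 2 = 10 dB, giving input = -17.4 dBFS.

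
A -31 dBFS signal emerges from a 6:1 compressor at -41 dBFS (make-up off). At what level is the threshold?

Let T be the threshold. Output overshoot = (input overshoot)/R, so -41 − T = (-31 − T)/6.
6·(-41 − T) = -31 − T → 5·T = -246 − (-31) = -215.
T = -215/5 = -43 dBFS.

-43 dBFS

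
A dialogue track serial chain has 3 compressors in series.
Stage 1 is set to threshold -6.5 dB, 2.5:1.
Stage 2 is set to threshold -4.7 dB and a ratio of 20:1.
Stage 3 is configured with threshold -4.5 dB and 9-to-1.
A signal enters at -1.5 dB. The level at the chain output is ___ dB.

-4.69 dB

Stage 1: 5 dB above -6.5 dB, reduced 2.5:1 to 2 dB above → -4.5 dB.
Stage 2: -4.5 dB is 0.2 dB over -4.7 dB; at 20:1 that becomes 0.01 dB over, giving -4.69 dB.
Stage 3: -4.69 dB ≤ -4.5 dB, so stage 3 doesn't engage; output -4.69 dB.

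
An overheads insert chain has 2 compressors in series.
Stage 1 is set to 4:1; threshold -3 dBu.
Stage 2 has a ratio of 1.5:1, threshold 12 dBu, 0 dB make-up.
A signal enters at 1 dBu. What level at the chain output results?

-2 dBu

Stage 1: 4 dB above -3 dBu, reduced 4:1 to 1 dB above → -2 dBu.
Stage 2: -2 dBu ≤ 12 dBu, so stage 2 doesn't engage; output -2 dBu.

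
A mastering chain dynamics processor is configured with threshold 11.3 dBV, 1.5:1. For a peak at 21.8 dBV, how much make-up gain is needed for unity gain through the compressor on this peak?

3.5 dB

Overshoot 10.5 dB → 10.5/1.5 = 7 dB after compression, so the compressed level is 11.3 + 7 = 18.3 dBV.
Make-up = target − compressed = 21.8 − 18.3 = 3.5 dB.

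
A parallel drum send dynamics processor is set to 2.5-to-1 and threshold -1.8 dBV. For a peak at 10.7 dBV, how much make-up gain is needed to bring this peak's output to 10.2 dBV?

7 dB

Without make-up, output = threshold + overshoot/2.5 = -1.8 + 5 = 3.2 dBV.
Gap to target: 7 dB.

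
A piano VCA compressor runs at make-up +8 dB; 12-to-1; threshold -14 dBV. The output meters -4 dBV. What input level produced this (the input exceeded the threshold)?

Remove make-up: -4 − 8 = -12 dBV.
Post-compression overshoot = -12 − (-14) = 2 dB.
Undo the ratio: input overshoot = 2 × 12 = 24 dB, giving input = 10 dBV.

10 dBV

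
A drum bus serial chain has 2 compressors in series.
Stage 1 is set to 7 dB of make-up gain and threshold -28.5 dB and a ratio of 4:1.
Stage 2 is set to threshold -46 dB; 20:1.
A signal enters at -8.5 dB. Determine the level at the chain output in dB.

-44.525 dB

Stage 1: -8.5 dB is 20 dB over -28.5 dB; at 4:1 that becomes 5 dB over, giving -23.5 dB; +7 dB make-up → -16.5 dB.
Stage 2: overshoot 29.5 dB → 29.5/20 = 1.475 dB → -44.525 dB.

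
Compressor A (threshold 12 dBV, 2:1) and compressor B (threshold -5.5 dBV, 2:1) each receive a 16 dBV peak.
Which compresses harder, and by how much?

A: GR = 4 − 4/2 = 2 dB.
B: GR = 21.5 − 21.5/2 = 10.75 dB.
B reduces 8.75 dB more.

B, by 8.75 dB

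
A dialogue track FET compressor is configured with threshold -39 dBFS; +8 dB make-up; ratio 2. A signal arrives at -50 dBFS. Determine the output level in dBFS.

-42 dBFS

-50 dBFS is 11 dB below the -39 dBFS threshold, so no gain reduction is applied.
Make-up gain adds 8 dB: -50 + 8 = -42 dBFS.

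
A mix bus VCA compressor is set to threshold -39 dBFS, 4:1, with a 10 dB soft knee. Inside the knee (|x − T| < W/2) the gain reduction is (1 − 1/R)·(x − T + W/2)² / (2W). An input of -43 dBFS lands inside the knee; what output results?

-43.0375 dBFS

x − T + W/2 = -43 − (-39) + 5 = 1.
GR = (1 − 1/4) × 1² / 20 = 0.75 × 1 / 20 = 0.0375 dB.
Output = -43 − 0.0375 = -43.0375 dBFS.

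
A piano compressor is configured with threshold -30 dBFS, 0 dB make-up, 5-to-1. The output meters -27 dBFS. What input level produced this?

-15 dBFS

Post-compression overshoot = -27 − (-30) = 3 dB.
Input overshoot = R × output overshoot = 15 dB → input = -30 + 15 = -15 dBFS.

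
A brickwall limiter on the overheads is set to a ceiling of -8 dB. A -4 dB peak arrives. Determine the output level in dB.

-8 dB

A brickwall limiter is an ∞:1 compressor: any input above the ceiling is clamped to -8 dB.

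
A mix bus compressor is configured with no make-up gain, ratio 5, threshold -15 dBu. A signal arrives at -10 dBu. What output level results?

The input is 5 dB above the -15 dBu threshold.
The 5 dB excess becomes 1 dB after 5:1 reduction.
That puts the output at -14 dBu.

-14 dBu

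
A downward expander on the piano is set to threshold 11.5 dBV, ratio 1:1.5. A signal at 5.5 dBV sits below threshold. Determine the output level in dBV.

2.5 dBV

Undershoot = 11.5 − 5.5 = 6 dB.
At 1:1.5, that expands to 9 dB under threshold.
Output = 11.5 − 9 = 2.5 dBV.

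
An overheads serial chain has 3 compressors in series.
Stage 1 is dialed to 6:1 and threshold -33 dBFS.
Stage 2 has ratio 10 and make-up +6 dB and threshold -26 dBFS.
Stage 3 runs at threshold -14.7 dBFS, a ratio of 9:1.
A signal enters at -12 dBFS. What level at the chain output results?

-23.5 dBFS

Stage 1: -12 dBFS is 21 dB over -33 dBFS; at 6:1 that becomes 3.5 dB over, giving -29.5 dBFS.
Stage 2: -29.5 dBFS is at or below the -26 dBFS threshold — no compression; make-up brings it to -23.5 dBFS.
Stage 3: below threshold (-23.5 ≤ -14.7); passes unchanged; output -23.5 dBFS.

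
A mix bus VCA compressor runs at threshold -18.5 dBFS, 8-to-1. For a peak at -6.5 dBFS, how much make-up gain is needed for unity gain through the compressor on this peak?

10.5 dB

The peak compresses to -18.5 + 12/8 = -17 dBFS.
To reach -6.5 dBFS requires -6.5 − (-17) = 10.5 dB of make-up.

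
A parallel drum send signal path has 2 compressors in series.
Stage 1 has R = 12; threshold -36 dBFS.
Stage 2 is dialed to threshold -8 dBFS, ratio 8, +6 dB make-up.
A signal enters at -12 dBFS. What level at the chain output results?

Stage 1: -12 dBFS is 24 dB over -36 dBFS; at 12:1 that becomes 2 dB over, giving -34 dBFS.
Stage 2: -34 dBFS is at or below the -8 dBFS threshold — no compression; make-up brings it to -28 dBFS.

-28 dBFS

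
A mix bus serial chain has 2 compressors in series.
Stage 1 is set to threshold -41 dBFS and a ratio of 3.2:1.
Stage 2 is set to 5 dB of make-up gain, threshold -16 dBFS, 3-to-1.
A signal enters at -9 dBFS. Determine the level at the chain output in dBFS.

-26 dBFS

Stage 1: -9 dBFS is 32 dB over -41 dBFS; at 3.2:1 that becomes 10 dB over, giving -31 dBFS.
Stage 2: -31 dBFS ≤ -16 dBFS, so stage 2 doesn't engage; make-up brings it to -26 dBFS.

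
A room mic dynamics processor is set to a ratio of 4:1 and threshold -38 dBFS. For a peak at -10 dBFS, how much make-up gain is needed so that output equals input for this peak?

21 dB

The peak compresses to -38 + 28/4 = -31 dBFS.
To reach -10 dBFS requires -10 − (-31) = 21 dB of make-up.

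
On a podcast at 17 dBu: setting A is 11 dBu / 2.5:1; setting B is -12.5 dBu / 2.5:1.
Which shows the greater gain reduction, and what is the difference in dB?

B, by 14.1 dB

A: overshoot 6 dB → output overshoot 2.4 dB → GR 3.6 dB.
B: overshoot 29.5 dB → output overshoot 11.8 dB → GR 17.7 dB.
Difference: 14.1 dB in favour of B.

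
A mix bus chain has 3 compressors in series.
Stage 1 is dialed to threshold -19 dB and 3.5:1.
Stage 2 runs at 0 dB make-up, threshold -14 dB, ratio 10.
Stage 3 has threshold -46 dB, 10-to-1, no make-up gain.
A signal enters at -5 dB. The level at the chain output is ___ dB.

Stage 1: -5 dB is 14 dB over -19 dB; at 3.5:1 that becomes 4 dB over, giving -15 dB.
Stage 2: -15 dB is at or below the -14 dB threshold — no compression; output -15 dB.
Stage 3: 31 dB above -46 dB, reduced 10:1 to 3.1 dB above → -42.9 dB.

-42.9 dB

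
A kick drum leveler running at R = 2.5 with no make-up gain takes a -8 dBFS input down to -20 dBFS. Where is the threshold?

Input is 20 dB above T (since output overshoot × R = input overshoot: (-20 − T)·2.5 = -8 − T gives T = -28 dBFS).
Check: -28 + (-8 − (-28))/2.5 = -28 + 8 = -20 dBFS. ✓

-28 dBFS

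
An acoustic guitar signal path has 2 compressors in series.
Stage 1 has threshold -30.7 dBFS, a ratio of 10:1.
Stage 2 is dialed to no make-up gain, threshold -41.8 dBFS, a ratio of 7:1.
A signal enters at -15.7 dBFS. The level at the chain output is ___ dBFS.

Stage 1: -15.7 dBFS is 15 dB over -30.7 dBFS; at 10:1 that becomes 1.5 dB over, giving -29.2 dBFS.
Stage 2: overshoot 12.6 dB → 12.6/7 = 1.8 dB → -40 dBFS.

-40 dBFS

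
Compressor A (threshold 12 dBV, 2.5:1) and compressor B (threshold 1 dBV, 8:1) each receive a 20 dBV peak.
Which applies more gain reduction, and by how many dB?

A: GR = 8 − 8/2.5 = 4.8 dB.
B: GR = 19 − 19/8 = 16.625 dB.
B applies 11.825 dB more gain reduction.

B, by 11.825 dB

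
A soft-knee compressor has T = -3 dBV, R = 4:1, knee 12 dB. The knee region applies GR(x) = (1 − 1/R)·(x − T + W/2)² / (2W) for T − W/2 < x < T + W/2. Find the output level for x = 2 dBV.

x − T + W/2 = 2 − (-3) + 6 = 11.
GR = (1 − 1/4) × 11² / 24 = 0.75 × 121 / 24 = 3.78125 dB.
Output = 2 − 3.78125 = -1.78125 dBV.

-1.78125 dBV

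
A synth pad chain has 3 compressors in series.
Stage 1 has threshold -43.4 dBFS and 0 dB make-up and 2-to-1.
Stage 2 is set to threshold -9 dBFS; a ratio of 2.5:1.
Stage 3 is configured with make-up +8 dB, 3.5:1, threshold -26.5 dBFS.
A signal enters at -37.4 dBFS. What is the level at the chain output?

-32.4 dBFS

Stage 1: 6 dB above -43.4 dBFS, reduced 2:1 to 3 dB above → -40.4 dBFS.
Stage 2: -40.4 dBFS is at or below the -9 dBFS threshold — no compression; output -40.4 dBFS.
Stage 3: -40.4 dBFS is at or below the -26.5 dBFS threshold — no compression; make-up brings it to -32.4 dBFS.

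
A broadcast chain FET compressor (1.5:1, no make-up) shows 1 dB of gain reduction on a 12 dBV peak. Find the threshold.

9 dBV

Gain reduction = 12 − 11 = 1 dB; output overshoot = GR / (R − 1) = 1 / 0.5 = 2 dB.
Threshold = output − output overshoot = 11 − 2 = 9 dBV.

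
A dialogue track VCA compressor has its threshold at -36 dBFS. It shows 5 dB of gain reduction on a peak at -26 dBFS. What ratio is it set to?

2:1

Input overshoot = -26 − (-36) = 10 dB.
Output overshoot = 10 − 5 = 5 dB.
Ratio = input overshoot / output overshoot = 10 / 5 = 2.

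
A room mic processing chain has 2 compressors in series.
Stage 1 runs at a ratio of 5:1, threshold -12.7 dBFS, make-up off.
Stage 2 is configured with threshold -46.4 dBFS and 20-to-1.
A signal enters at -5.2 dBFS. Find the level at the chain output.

-44.64 dBFS

Stage 1: -5.2 dBFS is 7.5 dB over -12.7 dBFS; at 5:1 that becomes 1.5 dB over, giving -11.2 dBFS.
Stage 2: -11.2 dBFS is 35.2 dB over -46.4 dBFS; at 20:1 that becomes 1.76 dB over, giving -44.64 dBFS.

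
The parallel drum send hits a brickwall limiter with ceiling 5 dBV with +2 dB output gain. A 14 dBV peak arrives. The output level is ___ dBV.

A brickwall limiter is an ∞:1 compressor: any input above the ceiling is clamped to 5 dBV.
Output gain then adds 2 dB: 5 + 2 = 7 dBV.

7 dBV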